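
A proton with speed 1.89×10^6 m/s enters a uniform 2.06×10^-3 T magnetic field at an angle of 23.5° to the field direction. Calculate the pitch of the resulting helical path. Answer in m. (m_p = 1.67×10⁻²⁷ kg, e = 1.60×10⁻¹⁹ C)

pitch ≈ 55.2 m

The velocity component along B is v∥ = v cos23.5° = 1.73×10^6 m/s.
The cyclotron period T = 2πm/(qB) = 3.18×10^-5 s is set by m, q, B alone.
Pitch = v∥·T = (1.73×10^6)(3.18×10^-5) = 55.2 m.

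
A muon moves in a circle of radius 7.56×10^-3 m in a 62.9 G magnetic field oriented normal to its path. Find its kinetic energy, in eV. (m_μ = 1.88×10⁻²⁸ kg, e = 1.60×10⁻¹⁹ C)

K ≈ 0.962 eV

v = qBr/m = (1×1.60×10^-19)(6.29×10^-3)(7.56×10^-3) / (1.88×10^-28) = 4.05×10^4 m/s.
K = ½mv² = 0.5·(1.88×10^-28)·(4.05×10^4)² = 1.54×10^-19 J = 0.962 eV.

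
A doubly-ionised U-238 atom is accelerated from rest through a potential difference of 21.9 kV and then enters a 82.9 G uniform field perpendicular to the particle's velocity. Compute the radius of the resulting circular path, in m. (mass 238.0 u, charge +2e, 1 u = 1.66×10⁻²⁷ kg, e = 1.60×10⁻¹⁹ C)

The kinetic energy gained is K = qV = (2×1.60×10^-19)(2.19×10^4) = 7.01×10^-15 J.
v = √(2K/m) = 1.88×10^5 m/s.
r = mv/(qB) = (3.95×10^-25)(1.88×10^5) / [(2×1.60×10^-19)(8.29×10^-3)] = 28.1 m.

r ≈ 28.1 m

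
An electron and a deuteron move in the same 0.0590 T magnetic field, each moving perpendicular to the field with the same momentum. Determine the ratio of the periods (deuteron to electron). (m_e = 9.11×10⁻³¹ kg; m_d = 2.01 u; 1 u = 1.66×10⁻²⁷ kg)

T = 2πm/(qB) is independent of speed, so T₂/T₁ = (m₂/q₂)/(m₁/q₁).
T_{deuteron}/T_{electron} = (3.34×10^-27/1e) / (9.11×10^-31/1e) = 3660.

ratio ≈ 3660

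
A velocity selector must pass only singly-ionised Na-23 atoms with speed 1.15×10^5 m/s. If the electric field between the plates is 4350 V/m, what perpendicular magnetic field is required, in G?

B ≈ 378 G

qE = qvB ⇒ B = E/v = (4350) / (1.15×10^5) = 0.0378 T.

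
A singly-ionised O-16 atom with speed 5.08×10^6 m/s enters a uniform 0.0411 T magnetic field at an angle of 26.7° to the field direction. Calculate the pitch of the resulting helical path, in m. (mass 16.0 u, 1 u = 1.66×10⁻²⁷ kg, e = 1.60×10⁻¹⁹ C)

pitch ≈ 115 m

The velocity component along B is v∥ = v cos26.7° = 4.54×10^6 m/s.
The cyclotron period T = 2πm/(qB) = 2.54×10^-5 s is set by m, q, B alone.
Pitch = v∥·T = (4.54×10^6)(2.54×10^-5) = 115 m.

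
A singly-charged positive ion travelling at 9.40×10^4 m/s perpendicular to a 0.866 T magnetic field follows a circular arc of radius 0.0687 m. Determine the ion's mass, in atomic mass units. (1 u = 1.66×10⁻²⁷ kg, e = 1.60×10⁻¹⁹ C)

m ≈ 61.0 u

qvB = mv²/r ⇒ m = qBr/v.
m = (1×1.60×10^-19)(0.866)(0.0687) / (9.40×10^4) = 1.01×10^-25 kg = 61.0 u.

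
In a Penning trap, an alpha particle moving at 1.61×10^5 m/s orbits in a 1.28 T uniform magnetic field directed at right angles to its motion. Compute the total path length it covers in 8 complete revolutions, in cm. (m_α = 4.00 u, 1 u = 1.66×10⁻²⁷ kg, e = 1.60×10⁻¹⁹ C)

L ≈ 13.1 cm

r = mv/(qB) = 2.61×10^-3 m, so one revolution covers 2πr = 0.0164 m.
In 8 revolutions: L = 8·2πr = 0.131 m.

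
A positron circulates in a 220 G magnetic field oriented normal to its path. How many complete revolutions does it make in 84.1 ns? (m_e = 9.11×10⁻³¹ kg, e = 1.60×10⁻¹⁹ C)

T = 2πm/(qB) = 2π(9.11×10^-31) / [(1×1.60×10^-19)(0.0220)] = 1.6261×10^-9 s.
N = t/T = 8.41×10^-8 / 1.6261×10^-9 ≈ 51.72, so 51 complete revolutions.

N = 51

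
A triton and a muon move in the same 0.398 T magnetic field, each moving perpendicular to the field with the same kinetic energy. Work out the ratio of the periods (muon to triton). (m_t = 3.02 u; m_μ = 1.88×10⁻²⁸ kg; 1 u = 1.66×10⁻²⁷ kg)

ratio ≈ 0.0375

T = 2πm/(qB) is independent of speed, so T₂/T₁ = (m₂/q₂)/(m₁/q₁).
T_{muon}/T_{triton} = (1.88×10^-28/1e) / (5.01×10^-27/1e) = 0.0375.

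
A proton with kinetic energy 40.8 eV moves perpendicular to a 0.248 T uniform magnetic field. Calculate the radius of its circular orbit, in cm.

Convert the energy: K = 40.8 eV = 6.53×10^-18 J.
v = √(2K/m) = √(2·6.53×10^-18/1.67×10^-27) = 8.84×10^4 m/s.
r = mv/(qB) = (1.67×10^-27)(8.84×10^4) / [(1×1.60×10^-19)(0.248)] = 3.72×10^-3 m.

r ≈ 0.372 cm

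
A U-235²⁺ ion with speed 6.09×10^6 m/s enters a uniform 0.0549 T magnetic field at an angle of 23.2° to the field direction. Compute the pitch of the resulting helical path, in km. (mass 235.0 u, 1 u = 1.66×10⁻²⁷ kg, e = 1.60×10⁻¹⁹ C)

pitch ≈ 0.781 km

The velocity component along B is v∥ = v cos23.2° = 5.60×10^6 m/s.
The cyclotron period T = 2πm/(qB) = 1.40×10^-4 s is set by m, q, B alone.
Pitch = v∥·T = (5.60×10^6)(1.40×10^-4) = 781 m.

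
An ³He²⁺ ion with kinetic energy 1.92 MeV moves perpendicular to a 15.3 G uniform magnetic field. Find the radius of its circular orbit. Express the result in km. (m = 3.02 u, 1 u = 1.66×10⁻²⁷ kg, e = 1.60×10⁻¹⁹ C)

Convert the energy: K = 1.92 MeV = 3.07×10^-13 J.
v = √(2K/m) = √(2·3.07×10^-13/5.01×10^-27) = 1.11×10^7 m/s.
r = mv/(qB) = (5.01×10^-27)(1.11×10^7) / [(2×1.60×10^-19)(1.53×10^-3)] = 113 m.

r ≈ 0.113 km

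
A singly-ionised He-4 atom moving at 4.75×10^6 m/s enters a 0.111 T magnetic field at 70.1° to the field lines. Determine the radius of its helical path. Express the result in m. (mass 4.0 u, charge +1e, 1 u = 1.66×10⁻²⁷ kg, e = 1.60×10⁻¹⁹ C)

r ≈ 1.67 m

Only the perpendicular component v⊥ = v sin70.1° = 4.47×10^6 m/s is bent by the field.
r = m v⊥ /(qB) = (6.64×10^-27)(4.47×10^6) / [(1×1.60×10^-19)(0.111)] = 1.67 m.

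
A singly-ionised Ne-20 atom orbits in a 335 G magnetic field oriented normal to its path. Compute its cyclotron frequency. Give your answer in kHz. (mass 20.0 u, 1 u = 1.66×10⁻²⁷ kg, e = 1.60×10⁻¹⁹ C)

f = qB/(2πm) = (1×1.60×10^-19)(0.0335) / [2π(3.32×10^-26)] = 2.57×10^4 Hz.

f ≈ 25.7 kHz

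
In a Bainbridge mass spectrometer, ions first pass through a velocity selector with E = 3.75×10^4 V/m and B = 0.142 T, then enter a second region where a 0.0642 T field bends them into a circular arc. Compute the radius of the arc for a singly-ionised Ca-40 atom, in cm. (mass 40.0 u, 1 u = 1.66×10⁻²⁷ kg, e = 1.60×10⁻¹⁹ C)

r ≈ 171 cm

The selector passes v = E/B = 3.75×10^4/0.142 = 2.64×10^5 m/s.
In the deflection region, r = mv/(qB₂) = (6.64×10^-26)(2.64×10^5) / [(1×1.60×10^-19)(0.0642)] = 1.71 m.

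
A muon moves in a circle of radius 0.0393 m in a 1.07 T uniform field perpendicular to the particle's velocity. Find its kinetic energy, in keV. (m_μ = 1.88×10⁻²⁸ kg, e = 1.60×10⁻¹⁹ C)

v = qBr/m = (1×1.60×10^-19)(1.07)(0.0393) / (1.88×10^-28) = 3.58×10^7 m/s.
K = ½mv² = 0.5·(1.88×10^-28)·(3.58×10^7)² = 1.20×10^-13 J = 752 keV.

K ≈ 752 keV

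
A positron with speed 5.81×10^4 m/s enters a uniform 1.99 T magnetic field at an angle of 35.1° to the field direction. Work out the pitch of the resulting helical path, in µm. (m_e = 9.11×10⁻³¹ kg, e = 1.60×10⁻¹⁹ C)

pitch ≈ 0.855 µm

The velocity component along B is v∥ = v cos35.1° = 4.75×10^4 m/s.
The cyclotron period T = 2πm/(qB) = 1.80×10^-11 s is set by m, q, B alone.
Pitch = v∥·T = (4.75×10^4)(1.80×10^-11) = 8.55×10^-7 m.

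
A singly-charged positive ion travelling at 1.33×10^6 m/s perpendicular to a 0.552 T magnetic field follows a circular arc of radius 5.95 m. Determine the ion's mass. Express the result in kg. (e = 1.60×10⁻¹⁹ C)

m ≈ 3.95×10^-25 kg

qvB = mv²/r ⇒ m = qBr/v.
m = (1×1.60×10^-19)(0.552)(5.95) / (1.33×10^6) = 3.95×10^-25 kg.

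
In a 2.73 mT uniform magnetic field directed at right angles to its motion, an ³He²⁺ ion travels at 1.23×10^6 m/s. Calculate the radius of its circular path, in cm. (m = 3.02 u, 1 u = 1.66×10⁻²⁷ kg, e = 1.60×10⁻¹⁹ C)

The magnetic force provides the centripetal force: qvB = mv²/r, so r = mv/(qB).
r = (5.01×10^-27 kg)(1.23×10^6 m/s) / [(2×1.60×10^-19 C)(2.73×10^-3 T)] = 7.06 m.

r ≈ 706 cm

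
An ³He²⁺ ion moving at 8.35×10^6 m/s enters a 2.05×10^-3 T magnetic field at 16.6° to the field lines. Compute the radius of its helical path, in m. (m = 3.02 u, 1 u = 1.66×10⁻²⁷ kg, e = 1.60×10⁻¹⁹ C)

r ≈ 18.2 m

Only the perpendicular component v⊥ = v sin16.6° = 2.39×10^6 m/s is bent by the field.
r = m v⊥ /(qB) = (5.01×10^-27)(2.39×10^6) / [(2×1.60×10^-19)(2.05×10^-3)] = 18.2 m.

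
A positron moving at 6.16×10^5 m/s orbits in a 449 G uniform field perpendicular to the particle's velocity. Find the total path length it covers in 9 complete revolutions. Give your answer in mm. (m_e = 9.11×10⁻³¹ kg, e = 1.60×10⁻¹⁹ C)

r = mv/(qB) = 7.81×10^-5 m, so one revolution covers 2πr = 4.91×10^-4 m.
In 9 revolutions: L = 9·2πr = 4.42×10^-3 m.

L ≈ 4.42 mm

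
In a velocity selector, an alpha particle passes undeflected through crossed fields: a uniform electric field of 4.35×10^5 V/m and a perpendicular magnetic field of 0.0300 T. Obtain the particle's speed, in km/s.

For zero net force, qE = qvB, so v = E/B.
v = (4.35×10^5) / (0.0300) = 1.45×10^7 m/s.

v ≈ 14500 km/s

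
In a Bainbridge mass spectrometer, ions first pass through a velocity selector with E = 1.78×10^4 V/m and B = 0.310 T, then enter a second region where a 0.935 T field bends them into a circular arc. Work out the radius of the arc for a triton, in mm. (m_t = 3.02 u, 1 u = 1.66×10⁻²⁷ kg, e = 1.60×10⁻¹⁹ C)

The selector passes v = E/B = 1.78×10^4/0.310 = 5.74×10^4 m/s.
In the deflection region, r = mv/(qB₂) = (5.01×10^-27)(5.74×10^4) / [(1×1.60×10^-19)(0.935)] = 1.92×10^-3 m.

r ≈ 1.92 mm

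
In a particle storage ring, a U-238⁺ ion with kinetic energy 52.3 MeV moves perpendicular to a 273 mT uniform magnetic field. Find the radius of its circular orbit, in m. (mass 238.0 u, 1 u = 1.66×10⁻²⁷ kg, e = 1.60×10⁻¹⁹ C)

Convert the energy: K = 52.3 MeV = 8.37×10^-12 J.
v = √(2K/m) = √(2·8.37×10^-12/3.95×10^-25) = 6.51×10^6 m/s.
r = mv/(qB) = (3.95×10^-25)(6.51×10^6) / [(1×1.60×10^-19)(0.273)] = 58.9 m.

r ≈ 58.9 m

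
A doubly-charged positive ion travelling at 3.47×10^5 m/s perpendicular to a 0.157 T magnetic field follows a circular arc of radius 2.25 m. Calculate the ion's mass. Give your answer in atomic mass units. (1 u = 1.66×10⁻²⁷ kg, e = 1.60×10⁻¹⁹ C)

m ≈ 196 u

qvB = mv²/r ⇒ m = qBr/v.
m = (2×1.60×10^-19)(0.157)(2.25) / (3.47×10^5) = 3.26×10^-25 kg = 196 u.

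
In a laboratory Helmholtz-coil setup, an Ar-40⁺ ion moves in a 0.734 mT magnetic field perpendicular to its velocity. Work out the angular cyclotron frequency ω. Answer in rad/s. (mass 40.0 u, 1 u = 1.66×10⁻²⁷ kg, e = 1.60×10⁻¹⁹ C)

ω ≈ 1770 rad/s

ω = qB/m = (1×1.60×10^-19)(7.34×10^-4) / (6.64×10^-26) = 1770 rad/s.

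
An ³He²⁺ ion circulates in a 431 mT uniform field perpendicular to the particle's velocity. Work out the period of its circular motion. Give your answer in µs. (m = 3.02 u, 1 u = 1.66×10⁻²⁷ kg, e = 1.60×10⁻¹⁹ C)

T ≈ 0.228 µs

The cyclotron period is independent of speed: T = 2πm/(qB).
T = 2π(5.01×10^-27) / [(2×1.60×10^-19)(0.431)] = 2.28×10^-7 s.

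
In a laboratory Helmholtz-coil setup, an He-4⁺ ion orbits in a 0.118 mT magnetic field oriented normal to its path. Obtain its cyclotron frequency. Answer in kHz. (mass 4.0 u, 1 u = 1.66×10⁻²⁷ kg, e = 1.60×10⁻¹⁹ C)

f = qB/(2πm) = (1×1.60×10^-19)(1.18×10^-4) / [2π(6.64×10^-27)] = 453 Hz.

f ≈ 0.453 kHz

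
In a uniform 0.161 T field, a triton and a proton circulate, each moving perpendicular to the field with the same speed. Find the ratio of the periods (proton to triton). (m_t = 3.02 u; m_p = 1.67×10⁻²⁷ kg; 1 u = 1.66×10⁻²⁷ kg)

T = 2πm/(qB) is independent of speed, so T₂/T₁ = (m₂/q₂)/(m₁/q₁).
T_{proton}/T_{triton} = (1.67×10^-27/1e) / (5.01×10^-27/1e) = 0.333.

ratio ≈ 0.333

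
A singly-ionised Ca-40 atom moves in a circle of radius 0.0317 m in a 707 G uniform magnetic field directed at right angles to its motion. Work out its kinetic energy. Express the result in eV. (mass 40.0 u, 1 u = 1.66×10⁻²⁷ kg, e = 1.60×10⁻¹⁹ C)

v = qBr/m = (1×1.60×10^-19)(0.0707)(0.0317) / (6.64×10^-26) = 5400 m/s.
K = ½mv² = 0.5·(6.64×10^-26)·(5400)² = 9.68×10^-19 J = 6.05 eV.

K ≈ 6.05 eV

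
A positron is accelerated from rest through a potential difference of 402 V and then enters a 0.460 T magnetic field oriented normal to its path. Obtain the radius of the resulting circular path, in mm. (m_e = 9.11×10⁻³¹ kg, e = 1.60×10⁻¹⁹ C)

r ≈ 0.147 mm

The kinetic energy gained is K = qV = (1×1.60×10^-19)(402) = 6.43×10^-17 J.
v = √(2K/m) = 1.19×10^7 m/s.
r = mv/(qB) = (9.11×10^-31)(1.19×10^7) / [(1×1.60×10^-19)(0.460)] = 1.47×10^-4 m.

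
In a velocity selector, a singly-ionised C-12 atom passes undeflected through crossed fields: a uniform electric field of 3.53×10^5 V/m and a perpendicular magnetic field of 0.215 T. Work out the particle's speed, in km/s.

For zero net force, qE = qvB, so v = E/B.
v = (3.53×10^5) / (0.215) = 1.64×10^6 m/s.

v ≈ 1640 km/s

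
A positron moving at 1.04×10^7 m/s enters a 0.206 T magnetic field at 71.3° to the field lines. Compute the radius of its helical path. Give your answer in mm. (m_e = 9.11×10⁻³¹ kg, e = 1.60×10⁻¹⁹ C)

r ≈ 0.272 mm

Only the perpendicular component v⊥ = v sin71.3° = 9.85×10^6 m/s is bent by the field.
r = m v⊥ /(qB) = (9.11×10^-31)(9.85×10^6) / [(1×1.60×10^-19)(0.206)] = 2.72×10^-4 m.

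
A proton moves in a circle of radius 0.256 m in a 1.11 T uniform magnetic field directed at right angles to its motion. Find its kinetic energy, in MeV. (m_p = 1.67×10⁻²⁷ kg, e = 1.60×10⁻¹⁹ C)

v = qBr/m = (1×1.60×10^-19)(1.11)(0.256) / (1.67×10^-27) = 2.72×10^7 m/s.
K = ½mv² = 0.5·(1.67×10^-27)·(2.72×10^7)² = 6.19×10^-13 J = 3.87 MeV.

K ≈ 3.87 MeV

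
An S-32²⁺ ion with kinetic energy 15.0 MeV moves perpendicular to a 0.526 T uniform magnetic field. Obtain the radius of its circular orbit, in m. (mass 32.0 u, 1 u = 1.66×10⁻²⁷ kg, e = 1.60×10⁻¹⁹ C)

r ≈ 3.00 m

Convert the energy: K = 15.0 MeV = 2.40×10^-12 J.
v = √(2K/m) = √(2·2.40×10^-12/5.31×10^-26) = 9.51×10^6 m/s.
r = mv/(qB) = (5.31×10^-26)(9.51×10^6) / [(2×1.60×10^-19)(0.526)] = 3.00 m.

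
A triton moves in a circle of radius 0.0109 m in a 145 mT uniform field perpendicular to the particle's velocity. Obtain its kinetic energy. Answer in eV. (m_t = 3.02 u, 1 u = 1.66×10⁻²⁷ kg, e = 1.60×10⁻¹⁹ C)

K ≈ 39.9 eV

v = qBr/m = (1×1.60×10^-19)(0.145)(0.0109) / (5.01×10^-27) = 5.04×10^4 m/s.
K = ½mv² = 0.5·(5.01×10^-27)·(5.04×10^4)² = 6.38×10^-18 J = 39.9 eV.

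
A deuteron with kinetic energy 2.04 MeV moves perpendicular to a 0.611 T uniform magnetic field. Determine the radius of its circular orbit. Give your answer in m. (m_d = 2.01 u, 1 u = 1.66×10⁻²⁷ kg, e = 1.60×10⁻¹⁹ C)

Convert the energy: K = 2.04 MeV = 3.26×10^-13 J.
v = √(2K/m) = √(2·3.26×10^-13/3.34×10^-27) = 1.40×10^7 m/s.
r = mv/(qB) = (3.34×10^-27)(1.40×10^7) / [(1×1.60×10^-19)(0.611)] = 0.477 m.

r ≈ 0.477 m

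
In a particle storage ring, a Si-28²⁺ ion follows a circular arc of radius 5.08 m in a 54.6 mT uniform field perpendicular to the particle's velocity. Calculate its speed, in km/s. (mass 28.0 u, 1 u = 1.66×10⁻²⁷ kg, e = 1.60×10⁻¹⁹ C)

v ≈ 1910 km/s

From qvB = mv²/r, v = qBr/m.
v = (2×1.60×10^-19)(0.0546)(5.08) / (4.65×10^-26) = 1.91×10^6 m/s.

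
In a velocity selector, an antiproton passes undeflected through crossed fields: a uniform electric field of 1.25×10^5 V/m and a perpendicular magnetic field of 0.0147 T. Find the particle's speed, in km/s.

For zero net force, qE = qvB, so v = E/B.
v = (1.25×10^5) / (0.0147) = 8.50×10^6 m/s.

v ≈ 8500 km/s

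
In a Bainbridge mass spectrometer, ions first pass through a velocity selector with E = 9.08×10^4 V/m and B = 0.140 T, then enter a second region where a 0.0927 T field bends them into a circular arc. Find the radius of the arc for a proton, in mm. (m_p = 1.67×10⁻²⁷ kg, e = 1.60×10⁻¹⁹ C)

r ≈ 73.0 mm

The selector passes v = E/B = 9.08×10^4/0.140 = 6.49×10^5 m/s.
In the deflection region, r = mv/(qB₂) = (1.67×10^-27)(6.49×10^5) / [(1×1.60×10^-19)(0.0927)] = 0.0730 m.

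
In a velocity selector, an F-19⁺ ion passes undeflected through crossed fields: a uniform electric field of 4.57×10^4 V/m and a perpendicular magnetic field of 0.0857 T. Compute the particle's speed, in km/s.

For zero net force, qE = qvB, so v = E/B.
v = (4.57×10^4) / (0.0857) = 5.33×10^5 m/s.

v ≈ 533 km/s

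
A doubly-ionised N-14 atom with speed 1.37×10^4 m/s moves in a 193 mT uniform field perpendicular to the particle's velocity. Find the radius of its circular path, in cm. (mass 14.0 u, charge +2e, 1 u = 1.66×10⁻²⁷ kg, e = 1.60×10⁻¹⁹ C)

r ≈ 0.516 cm

The magnetic force provides the centripetal force: qvB = mv²/r, so r = mv/(qB).
r = (2.32×10^-26 kg)(1.37×10^4 m/s) / [(2×1.60×10^-19 C)(0.193 T)] = 5.16×10^-3 m.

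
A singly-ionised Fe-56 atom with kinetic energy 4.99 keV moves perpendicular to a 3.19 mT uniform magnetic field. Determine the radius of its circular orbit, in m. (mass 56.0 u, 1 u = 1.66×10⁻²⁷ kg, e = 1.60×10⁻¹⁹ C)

r ≈ 23.9 m

Convert the energy: K = 4.99 keV = 7.98×10^-16 J.
v = √(2K/m) = √(2·7.98×10^-16/9.30×10^-26) = 1.31×10^5 m/s.
r = mv/(qB) = (9.30×10^-26)(1.31×10^5) / [(1×1.60×10^-19)(3.19×10^-3)] = 23.9 m.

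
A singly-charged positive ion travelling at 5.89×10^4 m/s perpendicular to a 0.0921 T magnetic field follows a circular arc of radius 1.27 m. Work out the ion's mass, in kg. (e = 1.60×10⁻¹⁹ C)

m ≈ 3.18×10^-25 kg

qvB = mv²/r ⇒ m = qBr/v.
m = (1×1.60×10^-19)(0.0921)(1.27) / (5.89×10^4) = 3.18×10^-25 kg.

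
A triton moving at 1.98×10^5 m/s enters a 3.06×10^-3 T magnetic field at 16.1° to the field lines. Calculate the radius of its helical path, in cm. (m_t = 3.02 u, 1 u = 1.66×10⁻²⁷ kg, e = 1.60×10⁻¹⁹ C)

Only the perpendicular component v⊥ = v sin16.1° = 5.49×10^4 m/s is bent by the field.
r = m v⊥ /(qB) = (5.01×10^-27)(5.49×10^4) / [(1×1.60×10^-19)(3.06×10^-3)] = 0.562 m.

r ≈ 56.2 cm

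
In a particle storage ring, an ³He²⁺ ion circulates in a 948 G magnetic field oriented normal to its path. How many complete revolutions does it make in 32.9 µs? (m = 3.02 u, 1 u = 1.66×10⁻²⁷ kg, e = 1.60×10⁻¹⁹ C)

T = 2πm/(qB) = 2π(5.0132×10^-27) / [(2×1.60×10^-19)(0.0948)] = 1.0383×10^-6 s.
N = t/T = 3.29×10^-5 / 1.0383×10^-6 ≈ 31.69, so 31 complete revolutions.

N = 31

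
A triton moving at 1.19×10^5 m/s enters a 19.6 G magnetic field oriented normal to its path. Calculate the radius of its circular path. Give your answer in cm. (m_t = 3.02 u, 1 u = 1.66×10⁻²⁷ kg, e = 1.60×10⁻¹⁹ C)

The magnetic force provides the centripetal force: qvB = mv²/r, so r = mv/(qB).
r = (5.01×10^-27 kg)(1.19×10^5 m/s) / [(1×1.60×10^-19 C)(1.96×10^-3 T)] = 1.90 m.

r ≈ 190 cm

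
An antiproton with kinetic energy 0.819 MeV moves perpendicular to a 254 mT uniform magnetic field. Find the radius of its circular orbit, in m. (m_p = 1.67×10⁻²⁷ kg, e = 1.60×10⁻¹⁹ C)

r ≈ 0.515 m

Convert the energy: K = 0.819 MeV = 1.31×10^-13 J.
v = √(2K/m) = √(2·1.31×10^-13/1.67×10^-27) = 1.25×10^7 m/s.
r = mv/(qB) = (1.67×10^-27)(1.25×10^7) / [(1×1.60×10^-19)(0.254)] = 0.515 m.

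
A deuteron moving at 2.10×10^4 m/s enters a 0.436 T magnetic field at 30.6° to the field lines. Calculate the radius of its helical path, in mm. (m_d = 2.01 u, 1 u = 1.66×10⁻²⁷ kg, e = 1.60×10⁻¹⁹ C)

Only the perpendicular component v⊥ = v sin30.6° = 1.07×10^4 m/s is bent by the field.
r = m v⊥ /(qB) = (3.34×10^-27)(1.07×10^4) / [(1×1.60×10^-19)(0.436)] = 5.11×10^-4 m.

r ≈ 0.511 mm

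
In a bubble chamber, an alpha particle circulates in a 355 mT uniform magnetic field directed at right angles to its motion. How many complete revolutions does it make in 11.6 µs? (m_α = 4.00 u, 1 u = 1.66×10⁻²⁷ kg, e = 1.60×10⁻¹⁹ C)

T = 2πm/(qB) = 2π(6.64×10^-27) / [(2×1.60×10^-19)(0.355)] = 3.6726×10^-7 s.
N = t/T = 1.16×10^-5 / 3.6726×10^-7 ≈ 31.59, so 31 complete revolutions.

N = 31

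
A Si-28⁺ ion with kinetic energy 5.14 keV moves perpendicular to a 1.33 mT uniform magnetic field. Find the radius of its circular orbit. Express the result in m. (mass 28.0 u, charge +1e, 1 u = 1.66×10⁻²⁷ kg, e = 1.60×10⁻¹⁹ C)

r ≈ 41.1 m

Convert the energy: K = 5.14 keV = 8.22×10^-16 J.
v = √(2K/m) = √(2·8.22×10^-16/4.65×10^-26) = 1.88×10^5 m/s.
r = mv/(qB) = (4.65×10^-26)(1.88×10^5) / [(1×1.60×10^-19)(1.33×10^-3)] = 41.1 m.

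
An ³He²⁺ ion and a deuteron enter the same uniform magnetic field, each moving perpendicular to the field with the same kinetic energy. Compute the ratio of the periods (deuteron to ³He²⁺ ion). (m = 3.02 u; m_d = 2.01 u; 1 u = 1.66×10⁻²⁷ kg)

ratio ≈ 1.33

T = 2πm/(qB) is independent of speed, so T₂/T₁ = (m₂/q₂)/(m₁/q₁).
T_{deuteron}/T_{³He²⁺ ion} = (3.34×10^-27/1e) / (5.01×10^-27/2e) = 1.33.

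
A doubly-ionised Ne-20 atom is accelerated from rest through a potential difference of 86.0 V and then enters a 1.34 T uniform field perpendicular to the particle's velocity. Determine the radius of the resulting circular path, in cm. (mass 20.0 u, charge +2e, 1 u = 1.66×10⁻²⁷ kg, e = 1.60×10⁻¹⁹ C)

The kinetic energy gained is K = qV = (2×1.60×10^-19)(86.0) = 2.75×10^-17 J.
v = √(2K/m) = 4.07×10^4 m/s.
r = mv/(qB) = (3.32×10^-26)(4.07×10^4) / [(2×1.60×10^-19)(1.34)] = 3.15×10^-3 m.

r ≈ 0.315 cm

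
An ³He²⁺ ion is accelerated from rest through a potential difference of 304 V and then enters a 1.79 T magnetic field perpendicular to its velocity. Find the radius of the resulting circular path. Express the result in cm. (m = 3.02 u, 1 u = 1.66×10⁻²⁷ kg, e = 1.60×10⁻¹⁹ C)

The kinetic energy gained is K = qV = (2×1.60×10^-19)(304) = 9.73×10^-17 J.
v = √(2K/m) = 1.97×10^5 m/s.
r = mv/(qB) = (5.01×10^-27)(1.97×10^5) / [(2×1.60×10^-19)(1.79)] = 1.72×10^-3 m.

r ≈ 0.172 cm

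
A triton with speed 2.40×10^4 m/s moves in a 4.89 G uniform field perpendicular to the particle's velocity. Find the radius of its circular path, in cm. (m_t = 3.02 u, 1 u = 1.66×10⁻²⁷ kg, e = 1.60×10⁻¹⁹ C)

r ≈ 154 cm

The magnetic force provides the centripetal force: qvB = mv²/r, so r = mv/(qB).
r = (5.01×10^-27 kg)(2.40×10^4 m/s) / [(1×1.60×10^-19 C)(4.89×10^-4 T)] = 1.54 m.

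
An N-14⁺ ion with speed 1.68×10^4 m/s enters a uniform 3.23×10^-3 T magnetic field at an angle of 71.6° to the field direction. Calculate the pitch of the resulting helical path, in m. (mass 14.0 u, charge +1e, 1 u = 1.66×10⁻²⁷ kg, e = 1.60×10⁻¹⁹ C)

The velocity component along B is v∥ = v cos71.6° = 5300 m/s.
The cyclotron period T = 2πm/(qB) = 2.83×10^-4 s is set by m, q, B alone.
Pitch = v∥·T = (5300)(2.83×10^-4) = 1.50 m.

pitch ≈ 1.50 m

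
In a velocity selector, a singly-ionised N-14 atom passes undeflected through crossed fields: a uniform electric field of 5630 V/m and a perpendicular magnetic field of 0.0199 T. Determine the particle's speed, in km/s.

For zero net force, qE = qvB, so v = E/B.
v = (5630) / (0.0199) = 2.83×10^5 m/s.

v ≈ 283 km/s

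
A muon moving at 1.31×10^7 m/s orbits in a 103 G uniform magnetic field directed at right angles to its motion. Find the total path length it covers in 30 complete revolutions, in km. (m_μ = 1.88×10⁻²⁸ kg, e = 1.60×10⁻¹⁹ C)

r = mv/(qB) = 1.49 m, so one revolution covers 2πr = 9.39 m.
In 30 revolutions: L = 30·2πr = 282 m.

L ≈ 0.282 km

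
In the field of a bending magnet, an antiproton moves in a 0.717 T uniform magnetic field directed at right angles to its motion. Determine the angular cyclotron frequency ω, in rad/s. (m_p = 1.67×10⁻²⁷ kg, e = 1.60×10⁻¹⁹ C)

ω ≈ 6.87×10^7 rad/s

ω = qB/m = (1×1.60×10^-19)(0.717) / (1.67×10^-27) = 6.87×10^7 rad/s.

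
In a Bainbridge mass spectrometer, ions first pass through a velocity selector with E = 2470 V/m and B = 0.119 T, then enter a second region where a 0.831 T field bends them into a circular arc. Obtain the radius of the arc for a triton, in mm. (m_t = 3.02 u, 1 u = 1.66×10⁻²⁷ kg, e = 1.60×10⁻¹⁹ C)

r ≈ 0.783 mm

The selector passes v = E/B = 2470/0.119 = 2.08×10^4 m/s.
In the deflection region, r = mv/(qB₂) = (5.01×10^-27)(2.08×10^4) / [(1×1.60×10^-19)(0.831)] = 7.83×10^-4 m.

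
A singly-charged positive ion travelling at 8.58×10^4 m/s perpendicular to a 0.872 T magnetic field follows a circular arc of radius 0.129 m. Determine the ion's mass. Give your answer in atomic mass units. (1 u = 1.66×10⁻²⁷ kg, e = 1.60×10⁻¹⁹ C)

qvB = mv²/r ⇒ m = qBr/v.
m = (1×1.60×10^-19)(0.872)(0.129) / (8.58×10^4) = 2.10×10^-25 kg = 126 u.

m ≈ 126 u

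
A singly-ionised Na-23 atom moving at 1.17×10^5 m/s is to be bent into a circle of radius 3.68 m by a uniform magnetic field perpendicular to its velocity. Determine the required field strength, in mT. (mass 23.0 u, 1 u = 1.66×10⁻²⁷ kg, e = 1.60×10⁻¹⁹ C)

qvB = mv²/r gives B = mv/(qr).
B = (3.82×10^-26)(1.17×10^5) / [(1×1.60×10^-19)(3.68)] = 7.59×10^-3 T.

B ≈ 7.59 mT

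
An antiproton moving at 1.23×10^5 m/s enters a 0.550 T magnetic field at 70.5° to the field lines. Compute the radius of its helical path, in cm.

Only the perpendicular component v⊥ = v sin70.5° = 1.16×10^5 m/s is bent by the field.
r = m v⊥ /(qB) = (1.67×10^-27)(1.16×10^5) / [(1×1.60×10^-19)(0.550)] = 2.20×10^-3 m.

r ≈ 0.220 cm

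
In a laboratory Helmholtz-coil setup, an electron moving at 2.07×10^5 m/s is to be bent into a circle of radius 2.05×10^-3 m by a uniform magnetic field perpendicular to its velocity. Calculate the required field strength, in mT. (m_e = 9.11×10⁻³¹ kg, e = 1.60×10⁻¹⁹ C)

B ≈ 0.575 mT

qvB = mv²/r gives B = mv/(qr).
B = (9.11×10^-31)(2.07×10^5) / [(1×1.60×10^-19)(2.05×10^-3)] = 5.75×10^-4 T.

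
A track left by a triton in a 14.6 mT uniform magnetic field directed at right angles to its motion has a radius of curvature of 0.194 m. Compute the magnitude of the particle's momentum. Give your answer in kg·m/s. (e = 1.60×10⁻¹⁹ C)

Since qvB = mv²/r, the momentum p = mv = qBr.
p = (1×1.60×10^-19)(0.0146)(0.194) = 4.53×10^-22 kg·m/s.

p ≈ 4.53×10^-22 kg·m/s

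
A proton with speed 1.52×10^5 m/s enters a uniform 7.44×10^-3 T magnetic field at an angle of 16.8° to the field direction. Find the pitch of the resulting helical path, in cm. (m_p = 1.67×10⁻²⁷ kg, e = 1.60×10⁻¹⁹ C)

The velocity component along B is v∥ = v cos16.8° = 1.46×10^5 m/s.
The cyclotron period T = 2πm/(qB) = 8.81×10^-6 s is set by m, q, B alone.
Pitch = v∥·T = (1.46×10^5)(8.81×10^-6) = 1.28 m.

pitch ≈ 128 cm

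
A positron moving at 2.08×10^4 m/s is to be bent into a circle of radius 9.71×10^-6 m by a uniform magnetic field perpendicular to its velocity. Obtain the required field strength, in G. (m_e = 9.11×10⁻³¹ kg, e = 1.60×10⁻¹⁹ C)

qvB = mv²/r gives B = mv/(qr).
B = (9.11×10^-31)(2.08×10^4) / [(1×1.60×10^-19)(9.71×10^-6)] = 0.0122 T.

B ≈ 122 G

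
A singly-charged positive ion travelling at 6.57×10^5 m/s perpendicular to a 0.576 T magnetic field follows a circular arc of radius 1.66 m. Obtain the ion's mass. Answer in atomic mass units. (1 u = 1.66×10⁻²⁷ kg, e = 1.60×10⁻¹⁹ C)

m ≈ 140 u

qvB = mv²/r ⇒ m = qBr/v.
m = (1×1.60×10^-19)(0.576)(1.66) / (6.57×10^5) = 2.33×10^-25 kg = 140 u.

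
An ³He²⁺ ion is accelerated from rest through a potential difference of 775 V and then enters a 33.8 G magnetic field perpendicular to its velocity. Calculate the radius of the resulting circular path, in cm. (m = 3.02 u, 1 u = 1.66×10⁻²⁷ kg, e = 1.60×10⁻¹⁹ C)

r ≈ 146 cm

The kinetic energy gained is K = qV = (2×1.60×10^-19)(775) = 2.48×10^-16 J.
v = √(2K/m) = 3.15×10^5 m/s.
r = mv/(qB) = (5.01×10^-27)(3.15×10^5) / [(2×1.60×10^-19)(3.38×10^-3)] = 1.46 m.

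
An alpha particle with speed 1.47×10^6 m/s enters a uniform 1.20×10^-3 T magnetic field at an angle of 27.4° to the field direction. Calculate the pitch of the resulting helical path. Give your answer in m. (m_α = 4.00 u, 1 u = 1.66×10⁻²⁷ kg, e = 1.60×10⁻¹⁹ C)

The velocity component along B is v∥ = v cos27.4° = 1.31×10^6 m/s.
The cyclotron period T = 2πm/(qB) = 1.09×10^-4 s is set by m, q, B alone.
Pitch = v∥·T = (1.31×10^6)(1.09×10^-4) = 142 m.

pitch ≈ 142 m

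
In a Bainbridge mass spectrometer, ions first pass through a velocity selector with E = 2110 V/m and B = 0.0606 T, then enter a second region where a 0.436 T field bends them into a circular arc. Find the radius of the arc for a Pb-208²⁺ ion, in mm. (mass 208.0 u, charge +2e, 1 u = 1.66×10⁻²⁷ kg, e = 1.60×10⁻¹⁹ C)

The selector passes v = E/B = 2110/0.0606 = 3.48×10^4 m/s.
In the deflection region, r = mv/(qB₂) = (3.45×10^-25)(3.48×10^4) / [(2×1.60×10^-19)(0.436)] = 0.0862 m.

r ≈ 86.2 mm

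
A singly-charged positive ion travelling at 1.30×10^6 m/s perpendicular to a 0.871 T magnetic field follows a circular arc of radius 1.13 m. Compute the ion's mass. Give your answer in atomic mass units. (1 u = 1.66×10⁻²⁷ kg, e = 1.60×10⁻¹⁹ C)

qvB = mv²/r ⇒ m = qBr/v.
m = (1×1.60×10^-19)(0.871)(1.13) / (1.30×10^6) = 1.21×10^-25 kg = 73.0 u.

m ≈ 73.0 u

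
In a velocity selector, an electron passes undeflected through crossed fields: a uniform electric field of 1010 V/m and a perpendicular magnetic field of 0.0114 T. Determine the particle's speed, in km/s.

For zero net force, qE = qvB, so v = E/B.
v = (1010) / (0.0114) = 8.86×10^4 m/s.

v ≈ 88.6 km/s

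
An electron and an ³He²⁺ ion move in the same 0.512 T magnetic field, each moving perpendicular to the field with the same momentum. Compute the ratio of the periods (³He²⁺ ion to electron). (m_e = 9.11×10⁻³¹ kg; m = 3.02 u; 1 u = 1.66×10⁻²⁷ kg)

ratio ≈ 2750

T = 2πm/(qB) is independent of speed, so T₂/T₁ = (m₂/q₂)/(m₁/q₁).
T_{³He²⁺ ion}/T_{electron} = (5.01×10^-27/2e) / (9.11×10^-31/1e) = 2750.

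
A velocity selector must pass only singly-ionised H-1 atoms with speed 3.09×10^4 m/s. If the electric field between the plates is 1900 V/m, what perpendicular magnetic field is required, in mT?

B ≈ 61.5 mT

qE = qvB ⇒ B = E/v = (1900) / (3.09×10^4) = 0.0615 T.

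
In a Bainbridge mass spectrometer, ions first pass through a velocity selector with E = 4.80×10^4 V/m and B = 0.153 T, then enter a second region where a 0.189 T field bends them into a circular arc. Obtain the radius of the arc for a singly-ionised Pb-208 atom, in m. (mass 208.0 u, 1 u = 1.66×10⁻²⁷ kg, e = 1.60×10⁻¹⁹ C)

r ≈ 3.58 m

The selector passes v = E/B = 4.80×10^4/0.153 = 3.14×10^5 m/s.
In the deflection region, r = mv/(qB₂) = (3.45×10^-25)(3.14×10^5) / [(1×1.60×10^-19)(0.189)] = 3.58 m.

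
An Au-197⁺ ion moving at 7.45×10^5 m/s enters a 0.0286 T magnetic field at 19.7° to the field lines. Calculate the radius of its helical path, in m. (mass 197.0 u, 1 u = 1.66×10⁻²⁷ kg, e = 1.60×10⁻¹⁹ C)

Only the perpendicular component v⊥ = v sin19.7° = 2.51×10^5 m/s is bent by the field.
r = m v⊥ /(qB) = (3.27×10^-25)(2.51×10^5) / [(1×1.60×10^-19)(0.0286)] = 17.9 m.

r ≈ 17.9 m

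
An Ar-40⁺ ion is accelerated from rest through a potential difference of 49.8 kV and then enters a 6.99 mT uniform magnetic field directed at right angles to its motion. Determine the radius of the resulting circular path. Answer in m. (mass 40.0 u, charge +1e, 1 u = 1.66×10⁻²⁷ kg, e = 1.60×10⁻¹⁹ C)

The kinetic energy gained is K = qV = (1×1.60×10^-19)(4.98×10^4) = 7.97×10^-15 J.
v = √(2K/m) = 4.90×10^5 m/s.
r = mv/(qB) = (6.64×10^-26)(4.90×10^5) / [(1×1.60×10^-19)(6.99×10^-3)] = 29.1 m.

r ≈ 29.1 m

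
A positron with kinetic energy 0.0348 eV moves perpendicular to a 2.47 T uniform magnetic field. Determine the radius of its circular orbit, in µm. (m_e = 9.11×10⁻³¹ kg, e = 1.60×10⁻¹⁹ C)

r ≈ 0.255 µm

Convert the energy: K = 0.0348 eV = 5.57×10^-21 J.
v = √(2K/m) = √(2·5.57×10^-21/9.11×10^-31) = 1.11×10^5 m/s.
r = mv/(qB) = (9.11×10^-31)(1.11×10^5) / [(1×1.60×10^-19)(2.47)] = 2.55×10^-7 m.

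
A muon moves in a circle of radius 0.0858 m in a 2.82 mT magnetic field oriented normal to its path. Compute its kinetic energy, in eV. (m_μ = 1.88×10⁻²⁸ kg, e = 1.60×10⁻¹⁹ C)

v = qBr/m = (1×1.60×10^-19)(2.82×10^-3)(0.0858) / (1.88×10^-28) = 2.06×10^5 m/s.
K = ½mv² = 0.5·(1.88×10^-28)·(2.06×10^5)² = 3.99×10^-18 J = 24.9 eV.

K ≈ 24.9 eV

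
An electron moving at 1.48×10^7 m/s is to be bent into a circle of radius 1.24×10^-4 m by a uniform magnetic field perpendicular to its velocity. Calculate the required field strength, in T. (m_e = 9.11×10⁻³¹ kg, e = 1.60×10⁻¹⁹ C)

qvB = mv²/r gives B = mv/(qr).
B = (9.11×10^-31)(1.48×10^7) / [(1×1.60×10^-19)(1.24×10^-4)] = 0.680 T.

B ≈ 0.680 T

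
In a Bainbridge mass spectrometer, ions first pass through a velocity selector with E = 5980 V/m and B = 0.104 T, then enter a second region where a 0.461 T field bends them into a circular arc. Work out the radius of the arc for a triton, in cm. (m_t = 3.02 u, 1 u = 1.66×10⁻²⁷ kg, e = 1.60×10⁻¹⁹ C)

The selector passes v = E/B = 5980/0.104 = 5.75×10^4 m/s.
In the deflection region, r = mv/(qB₂) = (5.01×10^-27)(5.75×10^4) / [(1×1.60×10^-19)(0.461)] = 3.91×10^-3 m.

r ≈ 0.391 cm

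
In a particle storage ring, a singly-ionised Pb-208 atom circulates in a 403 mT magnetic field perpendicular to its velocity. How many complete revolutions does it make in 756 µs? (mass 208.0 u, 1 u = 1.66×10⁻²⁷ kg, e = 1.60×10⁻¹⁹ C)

N = 22

T = 2πm/(qB) = 2π(3.4528×10^-25) / [(1×1.60×10^-19)(0.403)] = 3.3645×10^-5 s.
N = t/T = 7.56×10^-4 / 3.3645×10^-5 ≈ 22.47, so 22 complete revolutions.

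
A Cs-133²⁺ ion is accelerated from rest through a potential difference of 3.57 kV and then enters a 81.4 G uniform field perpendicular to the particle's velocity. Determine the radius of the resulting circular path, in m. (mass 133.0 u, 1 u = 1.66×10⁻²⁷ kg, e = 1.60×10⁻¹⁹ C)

r ≈ 8.62 m

The kinetic energy gained is K = qV = (2×1.60×10^-19)(3570) = 1.14×10^-15 J.
v = √(2K/m) = 1.02×10^5 m/s.
r = mv/(qB) = (2.21×10^-25)(1.02×10^5) / [(2×1.60×10^-19)(8.14×10^-3)] = 8.62 m.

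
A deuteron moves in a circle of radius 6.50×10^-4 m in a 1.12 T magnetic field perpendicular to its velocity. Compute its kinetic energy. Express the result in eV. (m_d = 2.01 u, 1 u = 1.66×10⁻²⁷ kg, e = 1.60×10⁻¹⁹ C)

K ≈ 12.7 eV

v = qBr/m = (1×1.60×10^-19)(1.12)(6.50×10^-4) / (3.34×10^-27) = 3.49×10^4 m/s.
K = ½mv² = 0.5·(3.34×10^-27)·(3.49×10^4)² = 2.03×10^-18 J = 12.7 eV.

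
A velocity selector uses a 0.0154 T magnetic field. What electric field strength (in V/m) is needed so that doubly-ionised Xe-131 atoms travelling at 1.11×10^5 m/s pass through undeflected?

qE = qvB ⇒ E = vB = (1.11×10^5)(0.0154) = 1710 V/m.

E ≈ 1710 V/m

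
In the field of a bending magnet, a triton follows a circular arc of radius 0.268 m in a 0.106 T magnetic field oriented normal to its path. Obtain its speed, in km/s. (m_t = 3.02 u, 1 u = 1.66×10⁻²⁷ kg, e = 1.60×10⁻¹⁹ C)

From qvB = mv²/r, v = qBr/m.
v = (1×1.60×10^-19)(0.106)(0.268) / (5.01×10^-27) = 9.07×10^5 m/s.

v ≈ 907 km/s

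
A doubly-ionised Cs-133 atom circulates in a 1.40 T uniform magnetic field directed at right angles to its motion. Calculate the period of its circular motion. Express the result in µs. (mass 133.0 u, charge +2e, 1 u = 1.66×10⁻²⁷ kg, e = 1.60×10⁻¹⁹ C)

The cyclotron period is independent of speed: T = 2πm/(qB).
T = 2π(2.21×10^-25) / [(2×1.60×10^-19)(1.40)] = 3.10×10^-6 s.

T ≈ 3.10 µs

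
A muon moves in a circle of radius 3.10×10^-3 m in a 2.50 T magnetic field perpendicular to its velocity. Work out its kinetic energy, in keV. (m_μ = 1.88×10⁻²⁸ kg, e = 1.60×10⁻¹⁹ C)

v = qBr/m = (1×1.60×10^-19)(2.50)(3.10×10^-3) / (1.88×10^-28) = 6.60×10^6 m/s.
K = ½mv² = 0.5·(1.88×10^-28)·(6.60×10^6)² = 4.09×10^-15 J = 25.6 keV.

K ≈ 25.6 keV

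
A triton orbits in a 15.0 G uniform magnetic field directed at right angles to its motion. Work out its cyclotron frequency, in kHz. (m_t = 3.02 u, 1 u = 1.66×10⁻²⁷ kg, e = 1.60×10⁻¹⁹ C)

f = qB/(2πm) = (1×1.60×10^-19)(1.50×10^-3) / [2π(5.01×10^-27)] = 7620 Hz.

f ≈ 7.62 kHz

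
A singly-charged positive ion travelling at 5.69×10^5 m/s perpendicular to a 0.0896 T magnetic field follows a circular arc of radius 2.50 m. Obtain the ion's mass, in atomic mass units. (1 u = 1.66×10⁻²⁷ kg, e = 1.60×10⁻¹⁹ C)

m ≈ 37.9 u

qvB = mv²/r ⇒ m = qBr/v.
m = (1×1.60×10^-19)(0.0896)(2.50) / (5.69×10^5) = 6.30×10^-26 kg = 37.9 u.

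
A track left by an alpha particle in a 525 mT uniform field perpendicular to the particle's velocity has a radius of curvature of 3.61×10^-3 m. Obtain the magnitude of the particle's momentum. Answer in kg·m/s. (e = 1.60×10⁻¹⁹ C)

Since qvB = mv²/r, the momentum p = mv = qBr.
p = (2×1.60×10^-19)(0.525)(3.61×10^-3) = 6.06×10^-22 kg·m/s.

p ≈ 6.06×10^-22 kg·m/s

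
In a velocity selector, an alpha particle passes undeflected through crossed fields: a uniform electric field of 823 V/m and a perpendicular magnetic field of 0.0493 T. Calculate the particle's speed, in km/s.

For zero net force, qE = qvB, so v = E/B.
v = (823) / (0.0493) = 1.67×10^4 m/s.

v ≈ 16.7 km/s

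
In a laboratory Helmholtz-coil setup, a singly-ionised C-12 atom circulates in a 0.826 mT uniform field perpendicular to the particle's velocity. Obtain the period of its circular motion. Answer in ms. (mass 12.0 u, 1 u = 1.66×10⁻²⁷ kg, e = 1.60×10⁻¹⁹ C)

T ≈ 0.947 ms

The cyclotron period is independent of speed: T = 2πm/(qB).
T = 2π(1.99×10^-26) / [(1×1.60×10^-19)(8.26×10^-4)] = 9.47×10^-4 s.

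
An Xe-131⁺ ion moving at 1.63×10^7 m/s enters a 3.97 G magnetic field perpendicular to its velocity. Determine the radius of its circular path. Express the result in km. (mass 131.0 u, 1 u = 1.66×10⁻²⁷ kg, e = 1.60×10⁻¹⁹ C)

r ≈ 55.8 km

The magnetic force provides the centripetal force: qvB = mv²/r, so r = mv/(qB).
r = (2.17×10^-25 kg)(1.63×10^7 m/s) / [(1×1.60×10^-19 C)(3.97×10^-4 T)] = 5.58×10^4 m.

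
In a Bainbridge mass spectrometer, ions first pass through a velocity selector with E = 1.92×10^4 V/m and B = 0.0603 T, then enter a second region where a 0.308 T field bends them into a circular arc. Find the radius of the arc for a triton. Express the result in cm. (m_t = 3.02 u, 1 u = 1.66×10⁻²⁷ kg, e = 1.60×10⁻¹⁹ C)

r ≈ 3.24 cm

The selector passes v = E/B = 1.92×10^4/0.0603 = 3.18×10^5 m/s.
In the deflection region, r = mv/(qB₂) = (5.01×10^-27)(3.18×10^5) / [(1×1.60×10^-19)(0.308)] = 0.0324 m.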